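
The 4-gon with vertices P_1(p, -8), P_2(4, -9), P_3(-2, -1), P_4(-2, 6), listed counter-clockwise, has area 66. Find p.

-8

Write out the shoelace sum; only the two edges meeting at P_1 involve p:
2·Area = [((-2)·(-8) − p·6) + (p·(-9) − 4·(-8))] + -36
       = -15·p + 12 = 132
⇒ p = -8.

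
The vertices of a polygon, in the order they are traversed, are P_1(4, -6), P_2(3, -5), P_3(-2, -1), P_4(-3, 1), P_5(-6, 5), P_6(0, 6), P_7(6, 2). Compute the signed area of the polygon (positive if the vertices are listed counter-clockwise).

Apply the shoelace (surveyor's) formula: 2A = Σ (x_i·y_{i+1} − x_{i+1}·y_i), indices taken mod 7.
Cross-terms: -2, -13, -5, -9, -36, -36, -44  ⇒  Σ = -145
Signed area = Σ/2 = -72.5 (negative ⇒ clockwise traversal).

-72.5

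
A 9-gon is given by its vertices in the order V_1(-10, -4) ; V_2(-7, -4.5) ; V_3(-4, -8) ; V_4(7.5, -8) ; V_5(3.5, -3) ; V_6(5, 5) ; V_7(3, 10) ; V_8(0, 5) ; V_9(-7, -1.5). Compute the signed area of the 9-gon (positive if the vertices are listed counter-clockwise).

V_1→V_2: (-10)(-4.5) − (-7)(-4) = 17
V_2→V_3: (-7)(-8) − (-4)(-4.5) = 38
V_3→V_4: (-4)(-8) − (7.5)(-8) = 92
V_4→V_5: (7.5)(-3) − (3.5)(-8) = 5.5
V_5→V_6: (3.5)(5) − (5)(-3) = 32.5
V_6→V_7: (5)(10) − (3)(5) = 35
V_7→V_8: (3)(5) − (0)(10) = 15
V_8→V_9: (0)(-1.5) − (-7)(5) = 35
V_9→V_1: (-7)(-4) − (-10)(-1.5) = 13
Σ = 283
Signed area = Σ/2 = 141.5 (positive ⇒ counter-clockwise traversal).

141.5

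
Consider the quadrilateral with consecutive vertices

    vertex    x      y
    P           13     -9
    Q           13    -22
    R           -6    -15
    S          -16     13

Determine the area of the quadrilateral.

419.5

Apply the surveyor's formula: 2A = Σ (x_i·y_{i+1} − x_{i+1}·y_i), indices taken mod 4.
Σ = (-169) + (-327) + (-318) + (-25) = -839
Area = |Σ|/2 = 419.5.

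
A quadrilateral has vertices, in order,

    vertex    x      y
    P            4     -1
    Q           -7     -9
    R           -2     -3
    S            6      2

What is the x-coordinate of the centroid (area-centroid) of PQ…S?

Apply Gauss's area formula. First the cross-terms c_i = x_i·y_{i+1} − x_{i+1}·y_i:
  -43, 3, 14, -14  ⇒  2A = -40, A = -20.
Then Σ (x_i + x_{i+1})·c_i = 18, so x̄ = 18 / (6·(-20)) = -0.15.

-0.15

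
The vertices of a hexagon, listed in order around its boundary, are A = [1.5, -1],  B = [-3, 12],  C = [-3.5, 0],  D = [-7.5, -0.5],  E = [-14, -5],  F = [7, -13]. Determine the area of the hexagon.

Apply the shoelace (surveyor's) formula: 2A = Σ (x_i·y_{i+1} − x_{i+1}·y_i), indices taken mod 6.
A→B: (1.5)(12) − (-3)(-1) = 15
B→C: (-3)(0) − (-3.5)(12) = 42
C→D: (-3.5)(-0.5) − (-7.5)(0) = 1.75
D→E: (-7.5)(-5) − (-14)(-0.5) = 30.5
E→F: (-14)(-13) − (7)(-5) = 217
F→A: (7)(-1) − (1.5)(-13) = 12.5
Σ = 318.75
Area = |Σ|/2 = 159.375.

159.375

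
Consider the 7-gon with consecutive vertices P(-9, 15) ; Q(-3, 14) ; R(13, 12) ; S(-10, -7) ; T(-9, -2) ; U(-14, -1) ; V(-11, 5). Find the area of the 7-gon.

266.5

Apply the shoelace (surveyor's) formula: 2A = Σ (x_i·y_{i+1} − x_{i+1}·y_i), indices taken mod 7.
Σ = (-81) + (-218) + (29) + (-43) + (-19) + (-81) + (-120) = -533
Area = |Σ|/2 = 266.5.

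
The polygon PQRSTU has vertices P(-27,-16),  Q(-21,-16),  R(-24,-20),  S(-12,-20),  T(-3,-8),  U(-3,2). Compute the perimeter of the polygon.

78

|PQ| = √((6)² + (0)²) = √36 = 6
|QR| = √((-3)² + (-4)²) = √25 = 5
|RS| = √((12)² + (0)²) = √144 = 12
|ST| = √((9)² + (12)²) = √225 = 15
|TU| = √((0)² + (10)²) = √100 = 10
|UP| = √((-24)² + (-18)²) = √900 = 30
Perimeter = 6 + 5 + 12 + 15 + 10 + 30 = 78.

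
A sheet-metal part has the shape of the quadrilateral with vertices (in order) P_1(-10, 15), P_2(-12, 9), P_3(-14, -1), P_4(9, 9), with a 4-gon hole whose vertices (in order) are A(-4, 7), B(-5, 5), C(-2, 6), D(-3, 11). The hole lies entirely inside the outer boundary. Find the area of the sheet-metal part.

Outer boundary:
Apply the shoelace (surveyor's) formula: 2A = Σ (x_i·y_{i+1} − x_{i+1}·y_i), indices taken mod 4.
Cross-terms: 90, 138, -117, 225  ⇒  Σ = 336
Area = |Σ|/2 = 168.
Hole:
Apply Gauss's area formula: 2A = Σ (x_i·y_{i+1} − x_{i+1}·y_i), indices taken mod 4.
Cross-terms: 15, -20, -4, 23  ⇒  Σ = 14
Area = |Σ|/2 = 7.
Net area = 168 − 7 = 161.

161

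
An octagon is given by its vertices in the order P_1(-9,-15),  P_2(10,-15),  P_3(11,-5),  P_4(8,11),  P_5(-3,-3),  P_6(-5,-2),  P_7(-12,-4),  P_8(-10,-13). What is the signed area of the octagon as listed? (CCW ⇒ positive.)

353

Apply the surveyor's formula: 2A = Σ (x_i·y_{i+1} − x_{i+1}·y_i), indices taken mod 8.
Σ = (285) + (115) + (161) + (9) + (-9) + (-4) + (116) + (33) = 706
Signed area = Σ/2 = 353 (positive ⇒ counter-clockwise traversal).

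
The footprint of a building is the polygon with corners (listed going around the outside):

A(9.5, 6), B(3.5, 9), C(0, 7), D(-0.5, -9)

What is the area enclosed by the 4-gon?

87.5

Apply the surveyor's formula: 2A = Σ (x_i·y_{i+1} − x_{i+1}·y_i), indices taken mod 4.
A→B: (9.5)(9) − (3.5)(6) = 64.5
B→C: (3.5)(7) − (0)(9) = 24.5
C→D: (0)(-9) − (-0.5)(7) = 3.5
D→A: (-0.5)(6) − (9.5)(-9) = 82.5
Σ = 175
Area = |Σ|/2 = 87.5.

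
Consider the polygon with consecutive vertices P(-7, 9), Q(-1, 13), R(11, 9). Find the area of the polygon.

36

Apply the shoelace (surveyor's) formula: 2A = Σ (x_i·y_{i+1} − x_{i+1}·y_i), indices taken mod 3.
Σ = (-82) + (-152) + (162) = -72
Area = |Σ|/2 = 36.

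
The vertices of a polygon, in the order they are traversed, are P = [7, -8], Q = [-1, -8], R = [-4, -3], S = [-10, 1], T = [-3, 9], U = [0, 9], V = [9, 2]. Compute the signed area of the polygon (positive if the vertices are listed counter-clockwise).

-204

P→Q: (7)(-8) − (-1)(-8) = -64
Q→R: (-1)(-3) − (-4)(-8) = -29
R→S: (-4)(1) − (-10)(-3) = -34
S→T: (-10)(9) − (-3)(1) = -87
T→U: (-3)(9) − (0)(9) = -27
U→V: (0)(2) − (9)(9) = -81
V→P: (9)(-8) − (7)(2) = -86
Σ = -408
Signed area = Σ/2 = -204 (negative ⇒ clockwise traversal).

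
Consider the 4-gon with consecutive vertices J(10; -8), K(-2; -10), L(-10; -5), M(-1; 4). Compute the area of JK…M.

Σ = (-116) + (-90) + (-45) + (-32) = -283
Area = |Σ|/2 = 141.5.

141.5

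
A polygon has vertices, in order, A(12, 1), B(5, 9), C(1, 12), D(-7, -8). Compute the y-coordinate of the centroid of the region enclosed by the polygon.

Apply Gauss's area formula. First the cross-terms c_i = x_i·y_{i+1} − x_{i+1}·y_i:
  103, 51, 76, 89  ⇒  2A = 319, A = 159.5.
Then Σ (y_i + y_{i+1})·c_i = 1782, so ȳ = 1782 / (6·159.5) = 54/29.

54/29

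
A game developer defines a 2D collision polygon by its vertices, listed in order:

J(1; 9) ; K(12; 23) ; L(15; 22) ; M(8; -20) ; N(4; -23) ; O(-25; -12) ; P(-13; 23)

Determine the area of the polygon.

Apply the surveyor's formula: 2A = Σ (x_i·y_{i+1} − x_{i+1}·y_i), indices taken mod 7.
Σ = (-85) + (-81) + (-476) + (-104) + (-623) + (-731) + (-140) = -2240
Area = |Σ|/2 = 1120.

1120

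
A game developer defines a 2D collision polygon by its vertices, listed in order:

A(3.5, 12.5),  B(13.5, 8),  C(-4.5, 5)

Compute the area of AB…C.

55.5

Apply Gauss's area formula: 2A = Σ (x_i·y_{i+1} − x_{i+1}·y_i), indices taken mod 3.
Σ = (-140.75) + (103.5) + (-73.75) = -111
Area = |Σ|/2 = 55.5.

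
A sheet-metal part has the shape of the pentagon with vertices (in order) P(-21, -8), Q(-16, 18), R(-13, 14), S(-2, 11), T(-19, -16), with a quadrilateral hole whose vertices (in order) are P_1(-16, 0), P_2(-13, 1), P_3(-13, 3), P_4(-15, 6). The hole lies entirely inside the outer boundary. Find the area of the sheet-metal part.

266.5

Outer boundary:
Apply the shoelace (surveyor's) formula: 2A = Σ (x_i·y_{i+1} − x_{i+1}·y_i), indices taken mod 5.
Σ = (-506) + (10) + (-115) + (241) + (-184) = -554
Area = |Σ|/2 = 277.
Hole:
Apply the shoelace formula: 2A = Σ (x_i·y_{i+1} − x_{i+1}·y_i), indices taken mod 4.
Cross-terms: -16, -26, -33, 96  ⇒  Σ = 21
Area = |Σ|/2 = 10.5.
Net area = 277 − 10.5 = 266.5.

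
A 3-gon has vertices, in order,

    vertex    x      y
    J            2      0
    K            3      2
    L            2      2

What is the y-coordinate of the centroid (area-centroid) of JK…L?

Apply the shoelace formula. First the cross-terms c_i = x_i·y_{i+1} − x_{i+1}·y_i:
  4, 2, -4  ⇒  2A = 2, A = 1.
Then Σ (y_i + y_{i+1})·c_i = 8, so ȳ = 8 / (6·1) = 4/3.

4/3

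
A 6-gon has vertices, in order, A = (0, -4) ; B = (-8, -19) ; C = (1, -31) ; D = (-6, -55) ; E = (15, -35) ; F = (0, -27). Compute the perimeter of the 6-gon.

|AB| = √((-8)² + (-15)²) = √289 = 17
|BC| = √((9)² + (-12)²) = √225 = 15
|CD| = √((-7)² + (-24)²) = √625 = 25
|DE| = √((21)² + (20)²) = √841 = 29
|EF| = √((-15)² + (8)²) = √289 = 17
|FA| = √((0)² + (23)²) = √529 = 23
Perimeter = 17 + 15 + 25 + 29 + 17 + 23 = 126.

126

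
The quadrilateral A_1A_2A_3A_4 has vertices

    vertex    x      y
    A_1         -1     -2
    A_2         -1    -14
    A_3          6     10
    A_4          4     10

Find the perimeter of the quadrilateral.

52

|A_1A_2| = √((0)² + (-12)²) = √144 = 12
|A_2A_3| = √((7)² + (24)²) = √625 = 25
|A_3A_4| = √((-2)² + (0)²) = √4 = 2
|A_4A_1| = √((-5)² + (-12)²) = √169 = 13
Perimeter = 12 + 25 + 2 + 13 = 52.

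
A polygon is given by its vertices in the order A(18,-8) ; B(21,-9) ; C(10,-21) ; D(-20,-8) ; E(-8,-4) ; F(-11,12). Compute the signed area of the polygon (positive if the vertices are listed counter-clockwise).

-548.5

Apply Gauss's area formula: 2A = Σ (x_i·y_{i+1} − x_{i+1}·y_i), indices taken mod 6.
Σ = (6) + (-351) + (-500) + (16) + (-140) + (-128) = -1097
Signed area = Σ/2 = -548.5 (negative ⇒ clockwise traversal).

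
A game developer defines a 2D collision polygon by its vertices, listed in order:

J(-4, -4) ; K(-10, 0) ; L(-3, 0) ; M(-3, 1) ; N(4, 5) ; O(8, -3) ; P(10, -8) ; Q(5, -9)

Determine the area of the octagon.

127

Cross-terms: -40, 0, -3, -19, -52, -34, -50, -56  ⇒  Σ = -254
Area = |Σ|/2 = 127.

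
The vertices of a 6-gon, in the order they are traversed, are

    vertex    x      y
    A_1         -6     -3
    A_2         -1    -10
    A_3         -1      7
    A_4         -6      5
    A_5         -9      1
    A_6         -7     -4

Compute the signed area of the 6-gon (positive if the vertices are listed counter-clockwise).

Apply the shoelace (surveyor's) formula: 2A = Σ (x_i·y_{i+1} − x_{i+1}·y_i), indices taken mod 6.
Σ = (57) + (-17) + (37) + (39) + (43) + (-3) = 156
Signed area = Σ/2 = 78 (positive ⇒ counter-clockwise traversal).

78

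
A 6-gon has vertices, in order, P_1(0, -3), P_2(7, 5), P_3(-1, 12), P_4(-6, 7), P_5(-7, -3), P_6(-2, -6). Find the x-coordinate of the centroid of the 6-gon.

Apply the surveyor's formula. First the cross-terms c_i = x_i·y_{i+1} − x_{i+1}·y_i:
  21, 89, 65, 67, 36, 6  ⇒  2A = 284, A = 142.
Then Σ (x_i + x_{i+1})·c_i = -981, so x̄ = -981 / (6·142) = -327/284.

-327/284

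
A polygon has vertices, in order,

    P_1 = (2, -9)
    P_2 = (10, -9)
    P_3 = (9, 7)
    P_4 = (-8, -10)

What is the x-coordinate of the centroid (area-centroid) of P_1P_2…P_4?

1049/281

Apply the shoelace formula. First the cross-terms c_i = x_i·y_{i+1} − x_{i+1}·y_i:
  72, 151, -34, 92  ⇒  2A = 281, A = 140.5.
Then Σ (x_i + x_{i+1})·c_i = 3147, so x̄ = 3147 / (6·140.5) = 1049/281.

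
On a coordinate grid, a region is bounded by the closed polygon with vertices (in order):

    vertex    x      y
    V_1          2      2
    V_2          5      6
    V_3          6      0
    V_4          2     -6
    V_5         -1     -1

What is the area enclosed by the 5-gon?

39

Apply the surveyor's formula: 2A = Σ (x_i·y_{i+1} − x_{i+1}·y_i), indices taken mod 5.
Σ = (2) + (-36) + (-36) + (-8) + (0) = -78
Area = |Σ|/2 = 39.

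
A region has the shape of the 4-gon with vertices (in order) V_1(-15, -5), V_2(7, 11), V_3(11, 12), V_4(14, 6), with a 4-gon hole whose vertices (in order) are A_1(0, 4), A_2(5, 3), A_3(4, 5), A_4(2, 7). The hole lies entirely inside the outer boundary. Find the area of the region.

Outer boundary:
Cross-terms: -130, -37, -102, 20  ⇒  Σ = -249
Area = |Σ|/2 = 124.5.
Hole:
A_1→A_2: (0)(3) − (5)(4) = -20
A_2→A_3: (5)(5) − (4)(3) = 13
A_3→A_4: (4)(7) − (2)(5) = 18
A_4→A_1: (2)(4) − (0)(7) = 8
Σ = 19
Area = |Σ|/2 = 9.5.
Net area = 124.5 − 9.5 = 115.

115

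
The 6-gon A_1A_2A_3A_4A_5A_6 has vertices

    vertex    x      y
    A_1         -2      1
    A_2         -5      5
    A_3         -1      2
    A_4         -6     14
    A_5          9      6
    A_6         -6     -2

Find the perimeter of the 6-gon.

62

|A_1A_2| = √((-3)² + (4)²) = √25 = 5
|A_2A_3| = √((4)² + (-3)²) = √25 = 5
|A_3A_4| = √((-5)² + (12)²) = √169 = 13
|A_4A_5| = √((15)² + (-8)²) = √289 = 17
|A_5A_6| = √((-15)² + (-8)²) = √289 = 17
|A_6A_1| = √((4)² + (3)²) = √25 = 5
Perimeter = 5 + 5 + 13 + 17 + 17 + 5 = 62.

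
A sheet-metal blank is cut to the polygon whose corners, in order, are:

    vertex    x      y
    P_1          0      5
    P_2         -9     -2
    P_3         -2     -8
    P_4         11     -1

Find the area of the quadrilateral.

129

Apply Gauss's area formula: 2A = Σ (x_i·y_{i+1} − x_{i+1}·y_i), indices taken mod 4.
Cross-terms: 45, 68, 90, 55  ⇒  Σ = 258
Area = |Σ|/2 = 129.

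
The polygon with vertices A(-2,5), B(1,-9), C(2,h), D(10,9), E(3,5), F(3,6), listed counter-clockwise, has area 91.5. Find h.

-9

The doubled signed area Σ (x_i y_{i+1} − x_{i+1} y_i) is linear in h.
With h=0 it equals 102; the coefficient of h is -9 (from the two edges through C).
So -9·h + 102 = 2·91.5 = 183 ⇒ h = -9.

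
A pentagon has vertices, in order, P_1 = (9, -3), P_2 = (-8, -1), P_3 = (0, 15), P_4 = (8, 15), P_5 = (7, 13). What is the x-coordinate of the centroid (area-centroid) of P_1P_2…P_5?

Apply Gauss's area formula. First the cross-terms c_i = x_i·y_{i+1} − x_{i+1}·y_i:
  -33, -120, -120, -1, -138  ⇒  2A = -412, A = -206.
Then Σ (x_i + x_{i+1})·c_i = -2256, so x̄ = -2256 / (6·(-206)) = 188/103.

188/103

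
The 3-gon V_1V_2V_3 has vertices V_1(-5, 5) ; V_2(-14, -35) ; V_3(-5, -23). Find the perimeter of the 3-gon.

84

|V_1V_2| = √((-9)² + (-40)²) = √1681 = 41
|V_2V_3| = √((9)² + (12)²) = √225 = 15
|V_3V_1| = √((0)² + (28)²) = √784 = 28
Perimeter = 41 + 15 + 28 = 84.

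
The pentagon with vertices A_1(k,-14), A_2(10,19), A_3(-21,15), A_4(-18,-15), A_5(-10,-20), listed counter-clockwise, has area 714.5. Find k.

The doubled signed area Σ (x_i y_{i+1} − x_{i+1} y_i) is linear in k.
With k=0 it equals 1624; the coefficient of k is 39 (from the two edges through A_1).
So 39·k + 1624 = 2·714.5 = 1429 ⇒ k = -5.

-5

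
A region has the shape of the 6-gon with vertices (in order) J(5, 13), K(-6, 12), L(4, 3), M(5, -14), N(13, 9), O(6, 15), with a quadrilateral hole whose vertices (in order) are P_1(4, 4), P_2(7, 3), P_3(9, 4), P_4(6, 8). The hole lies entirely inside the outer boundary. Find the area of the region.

Outer boundary:
Apply the surveyor's formula: 2A = Σ (x_i·y_{i+1} − x_{i+1}·y_i), indices taken mod 6.
Σ = (138) + (-66) + (-71) + (227) + (141) + (3) = 372
Area = |Σ|/2 = 186.
Hole:
Apply the shoelace (surveyor's) formula: 2A = Σ (x_i·y_{i+1} − x_{i+1}·y_i), indices taken mod 4.
Σ = (-16) + (1) + (48) + (-8) = 25
Area = |Σ|/2 = 12.5.
Net area = 186 − 12.5 = 173.5.

173.5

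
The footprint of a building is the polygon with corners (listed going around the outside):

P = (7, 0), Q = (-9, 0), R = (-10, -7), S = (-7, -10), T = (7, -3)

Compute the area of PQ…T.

Apply the surveyor's formula: 2A = Σ (x_i·y_{i+1} − x_{i+1}·y_i), indices taken mod 5.
Σ = (0) + (63) + (51) + (91) + (21) = 226
Area = |Σ|/2 = 113.

113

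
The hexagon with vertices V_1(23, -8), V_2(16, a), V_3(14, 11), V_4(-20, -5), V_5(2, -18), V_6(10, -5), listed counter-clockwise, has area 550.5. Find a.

8

The doubled signed area Σ (x_i y_{i+1} − x_{i+1} y_i) is linear in a.
With a=0 it equals 1029; the coefficient of a is 9 (from the two edges through V_2).
So 9·a + 1029 = 2·550.5 = 1101 ⇒ a = 8.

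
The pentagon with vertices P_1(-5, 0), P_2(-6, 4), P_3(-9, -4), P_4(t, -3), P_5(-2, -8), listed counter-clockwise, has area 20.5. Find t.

The doubled signed area Σ (x_i y_{i+1} − x_{i+1} y_i) is linear in t.
With t=0 it equals 21; the coefficient of t is -4 (from the two edges through P_4).
So -4·t + 21 = 2·20.5 = 41 ⇒ t = -5.

-5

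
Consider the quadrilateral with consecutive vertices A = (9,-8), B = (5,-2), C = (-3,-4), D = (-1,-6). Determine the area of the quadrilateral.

Apply the surveyor's formula: 2A = Σ (x_i·y_{i+1} − x_{i+1}·y_i), indices taken mod 4.
Σ = (22) + (-26) + (14) + (62) = 72
Area = |Σ|/2 = 36.

36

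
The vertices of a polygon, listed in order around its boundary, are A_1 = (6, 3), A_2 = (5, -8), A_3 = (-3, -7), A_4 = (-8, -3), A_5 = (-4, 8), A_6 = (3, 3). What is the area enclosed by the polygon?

Apply the surveyor's formula: 2A = Σ (x_i·y_{i+1} − x_{i+1}·y_i), indices taken mod 6.
A_1→A_2: (6)(-8) − (5)(3) = -63
A_2→A_3: (5)(-7) − (-3)(-8) = -59
A_3→A_4: (-3)(-3) − (-8)(-7) = -47
A_4→A_5: (-8)(8) − (-4)(-3) = -76
A_5→A_6: (-4)(3) − (3)(8) = -36
A_6→A_1: (3)(3) − (6)(3) = -9
Σ = -290
Area = |Σ|/2 = 145.

145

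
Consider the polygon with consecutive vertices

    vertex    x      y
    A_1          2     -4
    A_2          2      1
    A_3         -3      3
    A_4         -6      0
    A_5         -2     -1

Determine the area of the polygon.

26.5

Apply the shoelace (surveyor's) formula: 2A = Σ (x_i·y_{i+1} − x_{i+1}·y_i), indices taken mod 5.
A_1→A_2: (2)(1) − (2)(-4) = 10
A_2→A_3: (2)(3) − (-3)(1) = 9
A_3→A_4: (-3)(0) − (-6)(3) = 18
A_4→A_5: (-6)(-1) − (-2)(0) = 6
A_5→A_1: (-2)(-4) − (2)(-1) = 10
Σ = 53
Area = |Σ|/2 = 26.5.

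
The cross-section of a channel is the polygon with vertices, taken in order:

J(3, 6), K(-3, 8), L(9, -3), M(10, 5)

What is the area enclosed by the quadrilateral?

Cross-terms: 42, -63, 75, 45  ⇒  Σ = 99
Area = |Σ|/2 = 49.5.

49.5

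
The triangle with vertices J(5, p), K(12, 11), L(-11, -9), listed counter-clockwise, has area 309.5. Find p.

-22

The doubled signed area Σ (x_i y_{i+1} − x_{i+1} y_i) is linear in p.
With p=0 it equals 113; the coefficient of p is -23 (from the two edges through J).
So -23·p + 113 = 2·309.5 = 619 ⇒ p = -22.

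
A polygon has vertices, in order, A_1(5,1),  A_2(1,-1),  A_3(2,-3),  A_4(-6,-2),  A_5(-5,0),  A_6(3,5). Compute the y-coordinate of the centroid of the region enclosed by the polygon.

41/86

Apply the surveyor's formula. First the cross-terms c_i = x_i·y_{i+1} − x_{i+1}·y_i:
  -6, -1, -22, -10, -25, -22  ⇒  2A = -86, A = -43.
Then Σ (y_i + y_{i+1})·c_i = -123, so ȳ = -123 / (6·(-43)) = 41/86.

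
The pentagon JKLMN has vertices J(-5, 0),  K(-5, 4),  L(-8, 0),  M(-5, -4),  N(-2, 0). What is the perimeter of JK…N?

22

|JK| = √((0)² + (4)²) = √16 = 4
|KL| = √((-3)² + (-4)²) = √25 = 5
|LM| = √((3)² + (-4)²) = √25 = 5
|MN| = √((3)² + (4)²) = √25 = 5
|NJ| = √((-3)² + (0)²) = √9 = 3
Perimeter = 4 + 5 + 5 + 5 + 3 = 22.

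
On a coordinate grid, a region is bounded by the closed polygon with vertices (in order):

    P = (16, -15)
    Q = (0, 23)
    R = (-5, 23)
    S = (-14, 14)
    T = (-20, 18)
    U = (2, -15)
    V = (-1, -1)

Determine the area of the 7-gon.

Apply the surveyor's formula: 2A = Σ (x_i·y_{i+1} − x_{i+1}·y_i), indices taken mod 7.
Σ = (368) + (115) + (252) + (28) + (264) + (-17) + (31) = 1041
Area = |Σ|/2 = 520.5.

520.5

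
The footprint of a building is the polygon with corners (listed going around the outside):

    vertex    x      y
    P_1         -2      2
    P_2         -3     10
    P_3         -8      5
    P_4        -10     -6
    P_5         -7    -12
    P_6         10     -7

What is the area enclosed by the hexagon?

201

Σ = (-14) + (65) + (98) + (78) + (169) + (6) = 402
Area = |Σ|/2 = 201.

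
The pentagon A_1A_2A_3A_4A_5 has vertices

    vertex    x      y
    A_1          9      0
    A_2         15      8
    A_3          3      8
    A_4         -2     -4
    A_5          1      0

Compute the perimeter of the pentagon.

|A_1A_2| = √((6)² + (8)²) = √100 = 10
|A_2A_3| = √((-12)² + (0)²) = √144 = 12
|A_3A_4| = √((-5)² + (-12)²) = √169 = 13
|A_4A_5| = √((3)² + (4)²) = √25 = 5
|A_5A_1| = √((8)² + (0)²) = √64 = 8
Perimeter = 10 + 12 + 13 + 5 + 8 = 48.

48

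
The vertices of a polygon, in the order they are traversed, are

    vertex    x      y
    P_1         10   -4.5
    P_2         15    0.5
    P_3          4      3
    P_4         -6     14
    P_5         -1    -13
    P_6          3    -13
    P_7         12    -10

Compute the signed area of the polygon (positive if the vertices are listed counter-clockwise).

252.75

Σ = (72.5) + (43) + (74) + (92) + (52) + (126) + (46) = 505.5
Signed area = Σ/2 = 252.75 (positive ⇒ counter-clockwise traversal).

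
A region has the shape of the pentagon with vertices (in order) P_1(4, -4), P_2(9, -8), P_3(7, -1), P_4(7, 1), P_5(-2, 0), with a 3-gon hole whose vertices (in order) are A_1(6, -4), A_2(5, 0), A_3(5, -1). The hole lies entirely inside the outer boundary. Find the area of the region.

Outer boundary:
Σ = (4) + (47) + (14) + (2) + (8) = 75
Area = |Σ|/2 = 37.5.
Hole:
Σ = (20) + (-5) + (-14) = 1
Area = |Σ|/2 = 0.5.
Net area = 37.5 − 0.5 = 37.

37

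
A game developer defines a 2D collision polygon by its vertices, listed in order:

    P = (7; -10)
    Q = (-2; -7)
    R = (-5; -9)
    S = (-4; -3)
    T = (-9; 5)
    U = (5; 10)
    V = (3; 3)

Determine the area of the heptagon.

Cross-terms: -69, -17, -21, -47, -115, -15, -51  ⇒  Σ = -335
Area = |Σ|/2 = 167.5.

167.5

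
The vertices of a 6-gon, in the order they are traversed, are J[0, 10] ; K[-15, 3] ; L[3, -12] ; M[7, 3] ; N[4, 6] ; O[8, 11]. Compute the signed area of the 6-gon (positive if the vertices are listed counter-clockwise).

260

Apply the shoelace formula: 2A = Σ (x_i·y_{i+1} − x_{i+1}·y_i), indices taken mod 6.
Σ = (150) + (171) + (93) + (30) + (-4) + (80) = 520
Signed area = Σ/2 = 260 (positive ⇒ counter-clockwise traversal).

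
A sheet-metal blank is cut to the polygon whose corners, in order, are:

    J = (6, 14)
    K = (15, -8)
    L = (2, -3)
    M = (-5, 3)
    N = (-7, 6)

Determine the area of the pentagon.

Apply the surveyor's formula: 2A = Σ (x_i·y_{i+1} − x_{i+1}·y_i), indices taken mod 5.
Σ = (-258) + (-29) + (-9) + (-9) + (-134) = -439
Area = |Σ|/2 = 219.5.

219.5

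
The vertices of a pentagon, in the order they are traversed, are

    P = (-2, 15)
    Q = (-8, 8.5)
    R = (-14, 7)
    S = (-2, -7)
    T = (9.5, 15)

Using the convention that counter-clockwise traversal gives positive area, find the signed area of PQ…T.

Apply Gauss's area formula: 2A = Σ (x_i·y_{i+1} − x_{i+1}·y_i), indices taken mod 5.
Σ = (103) + (63) + (112) + (36.5) + (172.5) = 487
Signed area = Σ/2 = 243.5 (positive ⇒ counter-clockwise traversal).

243.5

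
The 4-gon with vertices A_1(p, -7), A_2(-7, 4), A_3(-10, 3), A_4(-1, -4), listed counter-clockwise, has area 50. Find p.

10

The doubled signed area Σ (x_i y_{i+1} − x_{i+1} y_i) is linear in p.
With p=0 it equals 20; the coefficient of p is 8 (from the two edges through A_1).
So 8·p + 20 = 2·50 = 100 ⇒ p = 10.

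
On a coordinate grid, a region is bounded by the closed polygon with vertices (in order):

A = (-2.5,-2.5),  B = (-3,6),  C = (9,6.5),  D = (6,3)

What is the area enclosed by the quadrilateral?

57.75

Apply the surveyor's formula: 2A = Σ (x_i·y_{i+1} − x_{i+1}·y_i), indices taken mod 4.
Σ = (-22.5) + (-73.5) + (-12) + (-7.5) = -115.5
Area = |Σ|/2 = 57.75.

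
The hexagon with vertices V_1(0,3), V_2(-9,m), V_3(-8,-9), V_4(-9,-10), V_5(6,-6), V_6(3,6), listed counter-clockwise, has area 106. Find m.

Write out the shoelace sum; only the two edges meeting at V_2 involve m:
2·Area = [(0·m − (-9)·3) + ((-9)·(-9) − (-8)·m)] + 176
       = 8·m + 284 = 212
⇒ m = -9.

-9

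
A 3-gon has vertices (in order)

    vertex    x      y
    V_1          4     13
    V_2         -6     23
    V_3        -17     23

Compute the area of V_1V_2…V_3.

55

Apply the surveyor's formula: 2A = Σ (x_i·y_{i+1} − x_{i+1}·y_i), indices taken mod 3.
Cross-terms: 170, 253, -313  ⇒  Σ = 110
Area = |Σ|/2 = 55.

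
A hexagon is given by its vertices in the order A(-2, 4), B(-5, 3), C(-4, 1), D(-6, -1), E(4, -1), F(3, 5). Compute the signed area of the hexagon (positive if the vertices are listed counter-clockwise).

Apply the shoelace (surveyor's) formula: 2A = Σ (x_i·y_{i+1} − x_{i+1}·y_i), indices taken mod 6.
Σ = (14) + (7) + (10) + (10) + (23) + (22) = 86
Signed area = Σ/2 = 43 (positive ⇒ counter-clockwise traversal).

43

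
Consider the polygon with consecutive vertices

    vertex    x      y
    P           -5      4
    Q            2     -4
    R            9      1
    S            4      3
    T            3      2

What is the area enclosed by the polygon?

Apply Gauss's area formula: 2A = Σ (x_i·y_{i+1} − x_{i+1}·y_i), indices taken mod 5.
Σ = (12) + (38) + (23) + (-1) + (22) = 94
Area = |Σ|/2 = 47.

47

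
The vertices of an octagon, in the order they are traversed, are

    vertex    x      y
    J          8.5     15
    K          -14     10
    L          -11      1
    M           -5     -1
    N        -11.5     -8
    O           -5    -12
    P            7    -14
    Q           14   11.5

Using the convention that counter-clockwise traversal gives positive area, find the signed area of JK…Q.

Apply Gauss's area formula: 2A = Σ (x_i·y_{i+1} − x_{i+1}·y_i), indices taken mod 8.
J→K: (8.5)(10) − (-14)(15) = 295
K→L: (-14)(1) − (-11)(10) = 96
L→M: (-11)(-1) − (-5)(1) = 16
M→N: (-5)(-8) − (-11.5)(-1) = 28.5
N→O: (-11.5)(-12) − (-5)(-8) = 98
O→P: (-5)(-14) − (7)(-12) = 154
P→Q: (7)(11.5) − (14)(-14) = 276.5
Q→J: (14)(15) − (8.5)(11.5) = 112.25
Σ = 1076.25
Signed area = Σ/2 = 538.125 (positive ⇒ counter-clockwise traversal).

538.125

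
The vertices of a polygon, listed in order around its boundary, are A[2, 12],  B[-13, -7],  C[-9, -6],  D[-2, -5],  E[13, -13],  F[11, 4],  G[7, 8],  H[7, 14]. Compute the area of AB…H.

317

Σ = (142) + (15) + (33) + (91) + (195) + (60) + (42) + (56) = 634
Area = |Σ|/2 = 317.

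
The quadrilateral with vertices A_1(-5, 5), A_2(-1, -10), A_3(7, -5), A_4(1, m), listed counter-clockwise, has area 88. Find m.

The doubled signed area Σ (x_i y_{i+1} − x_{i+1} y_i) is linear in m.
With m=0 it equals 140; the coefficient of m is 12 (from the two edges through A_4).
So 12·m + 140 = 2·88 = 176 ⇒ m = 3.

3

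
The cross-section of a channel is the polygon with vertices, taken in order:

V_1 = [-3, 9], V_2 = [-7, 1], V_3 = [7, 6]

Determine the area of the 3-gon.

Apply the shoelace formula: 2A = Σ (x_i·y_{i+1} − x_{i+1}·y_i), indices taken mod 3.
Σ = (60) + (-49) + (81) = 92
Area = |Σ|/2 = 46.

46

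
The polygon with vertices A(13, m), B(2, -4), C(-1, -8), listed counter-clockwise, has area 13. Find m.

2

Write out the shoelace sum; only the two edges meeting at A involve m:
2·Area = [((-1)·m − 13·(-8)) + (13·(-4) − 2·m)] + -20
       = -3·m + 32 = 26
⇒ m = 2.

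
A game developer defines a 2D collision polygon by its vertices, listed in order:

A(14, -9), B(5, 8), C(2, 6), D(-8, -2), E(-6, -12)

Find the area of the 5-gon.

Σ = (157) + (14) + (44) + (84) + (222) = 521
Area = |Σ|/2 = 260.5.

260.5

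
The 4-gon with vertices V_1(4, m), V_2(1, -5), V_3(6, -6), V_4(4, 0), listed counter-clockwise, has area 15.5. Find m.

1

Write out the shoelace sum; only the two edges meeting at V_1 involve m:
2·Area = [(4·m − 4·0) + (4·(-5) − 1·m)] + 48
       = 3·m + 28 = 31
⇒ m = 1.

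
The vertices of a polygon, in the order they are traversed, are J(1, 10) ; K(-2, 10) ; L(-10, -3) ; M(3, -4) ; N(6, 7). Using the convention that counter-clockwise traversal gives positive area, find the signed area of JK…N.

141.5

Σ = (30) + (106) + (49) + (45) + (53) = 283
Signed area = Σ/2 = 141.5 (positive ⇒ counter-clockwise traversal).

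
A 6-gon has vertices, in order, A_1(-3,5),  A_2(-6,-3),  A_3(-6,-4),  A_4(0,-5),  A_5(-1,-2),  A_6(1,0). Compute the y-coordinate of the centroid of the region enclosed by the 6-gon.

Apply the shoelace (surveyor's) formula. First the cross-terms c_i = x_i·y_{i+1} − x_{i+1}·y_i:
  39, 6, 30, -5, 2, 5  ⇒  2A = 77, A = 38.5.
Then Σ (y_i + y_{i+1})·c_i = -178, so ȳ = -178 / (6·38.5) = -178/231.

-178/231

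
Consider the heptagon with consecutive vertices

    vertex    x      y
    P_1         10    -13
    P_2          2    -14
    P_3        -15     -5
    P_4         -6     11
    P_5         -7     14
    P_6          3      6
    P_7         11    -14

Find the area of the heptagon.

365.5

Apply the surveyor's formula: 2A = Σ (x_i·y_{i+1} − x_{i+1}·y_i), indices taken mod 7.
Σ = (-114) + (-220) + (-195) + (-7) + (-84) + (-108) + (-3) = -731
Area = |Σ|/2 = 365.5.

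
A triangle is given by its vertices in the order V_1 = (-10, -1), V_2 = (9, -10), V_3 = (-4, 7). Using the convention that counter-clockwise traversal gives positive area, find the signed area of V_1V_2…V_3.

103

Apply the surveyor's formula: 2A = Σ (x_i·y_{i+1} − x_{i+1}·y_i), indices taken mod 3.
Σ = (109) + (23) + (74) = 206
Signed area = Σ/2 = 103 (positive ⇒ counter-clockwise traversal).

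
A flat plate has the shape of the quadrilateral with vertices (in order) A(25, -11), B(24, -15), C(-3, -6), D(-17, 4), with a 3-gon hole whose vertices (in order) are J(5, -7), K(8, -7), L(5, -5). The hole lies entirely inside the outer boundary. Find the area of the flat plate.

Outer boundary:
Apply the surveyor's formula: 2A = Σ (x_i·y_{i+1} − x_{i+1}·y_i), indices taken mod 4.
Σ = (-111) + (-189) + (-114) + (87) = -327
Area = |Σ|/2 = 163.5.
Hole:
Apply the surveyor's formula: 2A = Σ (x_i·y_{i+1} − x_{i+1}·y_i), indices taken mod 3.
Σ = (21) + (-5) + (-10) = 6
Area = |Σ|/2 = 3.
Net area = 163.5 − 3 = 160.5.

160.5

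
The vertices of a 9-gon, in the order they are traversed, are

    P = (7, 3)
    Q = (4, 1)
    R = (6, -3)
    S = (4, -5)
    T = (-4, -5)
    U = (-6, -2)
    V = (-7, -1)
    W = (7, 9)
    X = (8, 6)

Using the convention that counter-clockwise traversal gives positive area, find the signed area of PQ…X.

Apply the surveyor's formula: 2A = Σ (x_i·y_{i+1} − x_{i+1}·y_i), indices taken mod 9.
Cross-terms: -5, -18, -18, -40, -22, -8, -56, -30, -18  ⇒  Σ = -215
Signed area = Σ/2 = -107.5 (negative ⇒ clockwise traversal).

-107.5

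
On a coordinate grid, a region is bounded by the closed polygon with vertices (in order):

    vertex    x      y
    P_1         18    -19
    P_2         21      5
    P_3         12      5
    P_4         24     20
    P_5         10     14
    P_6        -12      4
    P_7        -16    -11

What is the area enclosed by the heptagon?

848

Apply the surveyor's formula: 2A = Σ (x_i·y_{i+1} − x_{i+1}·y_i), indices taken mod 7.
Σ = (489) + (45) + (120) + (136) + (208) + (196) + (502) = 1696
Area = |Σ|/2 = 848.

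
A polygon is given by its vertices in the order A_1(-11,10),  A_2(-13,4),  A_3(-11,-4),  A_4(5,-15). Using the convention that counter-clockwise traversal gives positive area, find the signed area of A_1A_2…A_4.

126

Apply the shoelace formula: 2A = Σ (x_i·y_{i+1} − x_{i+1}·y_i), indices taken mod 4.
Cross-terms: 86, 96, 185, -115  ⇒  Σ = 252
Signed area = Σ/2 = 126 (positive ⇒ counter-clockwise traversal).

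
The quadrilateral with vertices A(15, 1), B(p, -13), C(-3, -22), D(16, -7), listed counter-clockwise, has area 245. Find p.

The doubled signed area Σ (x_i y_{i+1} − x_{i+1} y_i) is linear in p.
With p=0 it equals 260; the coefficient of p is -23 (from the two edges through B).
So -23·p + 260 = 2·245 = 490 ⇒ p = -10.

-10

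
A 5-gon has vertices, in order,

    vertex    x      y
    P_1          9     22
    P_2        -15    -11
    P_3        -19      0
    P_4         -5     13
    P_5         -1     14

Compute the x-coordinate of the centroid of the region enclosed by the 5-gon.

Apply the surveyor's formula. First the cross-terms c_i = x_i·y_{i+1} − x_{i+1}·y_i:
  231, -209, -247, -57, -148  ⇒  2A = -430, A = -215.
Then Σ (x_i + x_{i+1})·c_i = 10806, so x̄ = 10806 / (6·(-215)) = -1801/215.

-1801/215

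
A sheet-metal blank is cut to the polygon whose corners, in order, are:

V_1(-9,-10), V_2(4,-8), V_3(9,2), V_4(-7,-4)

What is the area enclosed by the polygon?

102

Apply the shoelace formula: 2A = Σ (x_i·y_{i+1} − x_{i+1}·y_i), indices taken mod 4.
V_1→V_2: (-9)(-8) − (4)(-10) = 112
V_2→V_3: (4)(2) − (9)(-8) = 80
V_3→V_4: (9)(-4) − (-7)(2) = -22
V_4→V_1: (-7)(-10) − (-9)(-4) = 34
Σ = 204
Area = |Σ|/2 = 102.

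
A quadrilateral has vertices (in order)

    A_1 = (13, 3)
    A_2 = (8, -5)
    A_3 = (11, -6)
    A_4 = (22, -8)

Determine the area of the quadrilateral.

Apply the shoelace (surveyor's) formula: 2A = Σ (x_i·y_{i+1} − x_{i+1}·y_i), indices taken mod 4.
A_1→A_2: (13)(-5) − (8)(3) = -89
A_2→A_3: (8)(-6) − (11)(-5) = 7
A_3→A_4: (11)(-8) − (22)(-6) = 44
A_4→A_1: (22)(3) − (13)(-8) = 170
Σ = 132
Area = |Σ|/2 = 66.

66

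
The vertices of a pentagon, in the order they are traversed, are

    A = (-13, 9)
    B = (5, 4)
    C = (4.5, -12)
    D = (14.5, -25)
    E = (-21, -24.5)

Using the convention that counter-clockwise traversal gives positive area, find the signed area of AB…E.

Apply the shoelace (surveyor's) formula: 2A = Σ (x_i·y_{i+1} − x_{i+1}·y_i), indices taken mod 5.
Σ = (-97) + (-78) + (61.5) + (-880.25) + (-507.5) = -1501.25
Signed area = Σ/2 = -750.625 (negative ⇒ clockwise traversal).

-750.625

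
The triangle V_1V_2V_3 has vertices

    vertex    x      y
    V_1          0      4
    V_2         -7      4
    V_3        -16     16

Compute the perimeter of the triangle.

42

|V_1V_2| = √((-7)² + (0)²) = √49 = 7
|V_2V_3| = √((-9)² + (12)²) = √225 = 15
|V_3V_1| = √((16)² + (-12)²) = √400 = 20
Perimeter = 7 + 15 + 20 = 42.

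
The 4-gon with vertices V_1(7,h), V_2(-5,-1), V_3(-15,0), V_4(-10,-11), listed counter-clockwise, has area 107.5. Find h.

1

Write out the shoelace sum; only the two edges meeting at V_1 involve h:
2·Area = [((-10)·h − 7·(-11)) + (7·(-1) − (-5)·h)] + 150
       = -5·h + 220 = 215
⇒ h = 1.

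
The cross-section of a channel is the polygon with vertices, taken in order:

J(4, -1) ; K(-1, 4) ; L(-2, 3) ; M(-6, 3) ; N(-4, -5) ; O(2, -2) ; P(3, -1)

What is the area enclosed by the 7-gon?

J→K: (4)(4) − (-1)(-1) = 15
K→L: (-1)(3) − (-2)(4) = 5
L→M: (-2)(3) − (-6)(3) = 12
M→N: (-6)(-5) − (-4)(3) = 42
N→O: (-4)(-2) − (2)(-5) = 18
O→P: (2)(-1) − (3)(-2) = 4
P→J: (3)(-1) − (4)(-1) = 1
Σ = 97
Area = |Σ|/2 = 48.5.

48.5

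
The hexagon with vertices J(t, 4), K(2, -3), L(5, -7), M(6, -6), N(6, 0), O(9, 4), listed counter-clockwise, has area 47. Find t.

Write out the shoelace sum; only the two edges meeting at J involve t:
2·Area = [(9·4 − t·4) + (t·(-3) − 2·4)] + 73
       = -7·t + 101 = 94
⇒ t = 1.

1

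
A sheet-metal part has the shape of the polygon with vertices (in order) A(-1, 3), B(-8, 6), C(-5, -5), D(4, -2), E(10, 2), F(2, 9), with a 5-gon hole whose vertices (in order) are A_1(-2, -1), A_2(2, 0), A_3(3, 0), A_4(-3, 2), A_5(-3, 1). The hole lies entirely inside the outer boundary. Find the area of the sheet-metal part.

Outer boundary:
Apply the shoelace formula: 2A = Σ (x_i·y_{i+1} − x_{i+1}·y_i), indices taken mod 6.
Cross-terms: 18, 70, 30, 28, 86, 15  ⇒  Σ = 247
Area = |Σ|/2 = 123.5.
Hole:
A_1→A_2: (-2)(0) − (2)(-1) = 2
A_2→A_3: (2)(0) − (3)(0) = 0
A_3→A_4: (3)(2) − (-3)(0) = 6
A_4→A_5: (-3)(1) − (-3)(2) = 3
A_5→A_1: (-3)(-1) − (-2)(1) = 5
Σ = 16
Area = |Σ|/2 = 8.
Net area = 123.5 − 8 = 115.5.

115.5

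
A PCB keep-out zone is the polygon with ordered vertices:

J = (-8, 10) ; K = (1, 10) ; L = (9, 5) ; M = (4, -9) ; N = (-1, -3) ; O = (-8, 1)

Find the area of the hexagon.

Cross-terms: -90, -85, -101, -21, -25, -72  ⇒  Σ = -394
Area = |Σ|/2 = 197.

197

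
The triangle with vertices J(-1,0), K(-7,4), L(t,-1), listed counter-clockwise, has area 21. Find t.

Write out the shoelace sum; only the two edges meeting at L involve t:
2·Area = [((-7)·(-1) − t·4) + (t·0 − (-1)·(-1))] + -4
       = -4·t + 2 = 42
⇒ t = -10.

-10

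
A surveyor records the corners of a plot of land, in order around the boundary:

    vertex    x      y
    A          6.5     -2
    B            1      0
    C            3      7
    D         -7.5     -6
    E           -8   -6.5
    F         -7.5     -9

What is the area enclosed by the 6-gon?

Apply Gauss's area formula: 2A = Σ (x_i·y_{i+1} − x_{i+1}·y_i), indices taken mod 6.
Σ = (2) + (7) + (34.5) + (0.75) + (23.25) + (73.5) = 141
Area = |Σ|/2 = 70.5.

70.5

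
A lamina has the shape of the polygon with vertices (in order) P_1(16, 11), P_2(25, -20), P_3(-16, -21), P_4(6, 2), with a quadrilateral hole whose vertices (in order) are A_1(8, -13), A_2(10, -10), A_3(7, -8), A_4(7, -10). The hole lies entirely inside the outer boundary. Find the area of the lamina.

648.5

Outer boundary:
Apply the shoelace formula: 2A = Σ (x_i·y_{i+1} − x_{i+1}·y_i), indices taken mod 4.
P_1→P_2: (16)(-20) − (25)(11) = -595
P_2→P_3: (25)(-21) − (-16)(-20) = -845
P_3→P_4: (-16)(2) − (6)(-21) = 94
P_4→P_1: (6)(11) − (16)(2) = 34
Σ = -1312
Area = |Σ|/2 = 656.
Hole:
Σ = (50) + (-10) + (-14) + (-11) = 15
Area = |Σ|/2 = 7.5.
Net area = 656 − 7.5 = 648.5.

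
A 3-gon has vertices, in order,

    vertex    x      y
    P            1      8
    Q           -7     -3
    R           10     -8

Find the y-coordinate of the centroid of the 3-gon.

-1

Apply the surveyor's formula. First the cross-terms c_i = x_i·y_{i+1} − x_{i+1}·y_i:
  53, 86, 88  ⇒  2A = 227, A = 113.5.
Then Σ (y_i + y_{i+1})·c_i = -681, so ȳ = -681 / (6·113.5) = -1.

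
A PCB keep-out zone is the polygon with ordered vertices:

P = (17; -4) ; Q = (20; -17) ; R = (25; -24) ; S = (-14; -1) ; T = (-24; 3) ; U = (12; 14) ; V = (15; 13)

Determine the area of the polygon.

699

Apply the shoelace formula: 2A = Σ (x_i·y_{i+1} − x_{i+1}·y_i), indices taken mod 7.
Σ = (-209) + (-55) + (-361) + (-66) + (-372) + (-54) + (-281) = -1398
Area = |Σ|/2 = 699.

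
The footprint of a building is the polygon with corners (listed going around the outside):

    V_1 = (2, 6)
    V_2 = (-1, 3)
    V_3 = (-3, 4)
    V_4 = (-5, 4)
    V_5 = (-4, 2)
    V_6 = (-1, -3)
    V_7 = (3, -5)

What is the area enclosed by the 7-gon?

Σ = (12) + (5) + (8) + (6) + (14) + (14) + (28) = 87
Area = |Σ|/2 = 43.5.

43.5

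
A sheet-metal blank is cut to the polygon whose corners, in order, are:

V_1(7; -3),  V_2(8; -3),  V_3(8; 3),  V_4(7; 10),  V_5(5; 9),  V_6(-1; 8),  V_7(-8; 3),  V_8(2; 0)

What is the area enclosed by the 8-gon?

Apply the shoelace formula: 2A = Σ (x_i·y_{i+1} − x_{i+1}·y_i), indices taken mod 8.
Σ = (3) + (48) + (59) + (13) + (49) + (61) + (-6) + (-6) = 221
Area = |Σ|/2 = 110.5.

110.5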